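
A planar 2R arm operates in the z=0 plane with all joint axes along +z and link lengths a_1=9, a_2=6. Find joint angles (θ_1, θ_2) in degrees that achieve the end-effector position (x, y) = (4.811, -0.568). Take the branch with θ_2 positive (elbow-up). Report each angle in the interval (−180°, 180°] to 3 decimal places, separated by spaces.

-44.995 150.001

cos θ_2 = (23.4683−9²−6²)/(2·9·6) = -0.8660; θ_2 = 150.0010° (elbow-up)
β = atan2(-0.5680,4.8110) = -6.7333°; ψ = atan2(2.9999,3.8038) = 38.2615°
θ_1 = β − ψ = -44.9949°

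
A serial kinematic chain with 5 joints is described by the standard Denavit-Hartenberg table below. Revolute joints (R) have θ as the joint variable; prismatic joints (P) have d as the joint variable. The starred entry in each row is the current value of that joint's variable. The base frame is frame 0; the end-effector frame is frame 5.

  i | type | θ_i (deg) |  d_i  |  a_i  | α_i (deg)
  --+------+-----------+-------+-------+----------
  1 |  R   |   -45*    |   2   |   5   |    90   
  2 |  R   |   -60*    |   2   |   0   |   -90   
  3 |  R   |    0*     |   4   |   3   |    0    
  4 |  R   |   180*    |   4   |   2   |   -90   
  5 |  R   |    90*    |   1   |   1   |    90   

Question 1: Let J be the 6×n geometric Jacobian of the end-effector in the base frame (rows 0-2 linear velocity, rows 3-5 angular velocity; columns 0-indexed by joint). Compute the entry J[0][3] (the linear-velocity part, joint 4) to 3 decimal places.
axis z_3 = (0.6124,-0.6124,0.5000); lever o_n−o_3 = (0.4229,-1.8371,3.2321)
cross product → J_v[:, 3] = (-1.0607,-1.7678,-0.8660)
J_ω[:, 3] = z_3
entry J[0][3] = -1.0607

-1.061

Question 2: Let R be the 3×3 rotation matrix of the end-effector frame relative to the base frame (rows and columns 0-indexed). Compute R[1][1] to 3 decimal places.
End-effector y-axis (col 1 of R) = (-0.7071,-0.7071,0.0000)
R[1][1] = -0.7071

-0.707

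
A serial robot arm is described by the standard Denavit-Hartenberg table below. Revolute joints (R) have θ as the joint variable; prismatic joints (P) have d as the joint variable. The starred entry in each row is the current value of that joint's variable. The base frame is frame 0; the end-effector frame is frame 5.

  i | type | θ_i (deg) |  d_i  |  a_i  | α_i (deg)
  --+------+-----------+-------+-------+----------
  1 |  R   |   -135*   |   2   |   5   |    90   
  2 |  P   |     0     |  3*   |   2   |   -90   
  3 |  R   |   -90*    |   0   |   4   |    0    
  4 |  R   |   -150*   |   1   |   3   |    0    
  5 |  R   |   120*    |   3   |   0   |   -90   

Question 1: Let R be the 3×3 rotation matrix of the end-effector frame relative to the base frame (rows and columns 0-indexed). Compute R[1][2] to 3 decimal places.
-0.259

End-effector z-axis (col 2 of R) = (-0.9659,-0.2588,0.0000)
R[1][2] = -0.2588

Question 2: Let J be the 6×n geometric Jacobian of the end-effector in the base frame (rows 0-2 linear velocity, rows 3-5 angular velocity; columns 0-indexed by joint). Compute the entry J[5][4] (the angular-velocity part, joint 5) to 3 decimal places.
1.000

axis z_4 = (0.0000,0.0000,1.0000); lever o_n−o_4 = (0.0000,0.0000,3.0000)
cross product → J_v[:, 4] = (0.0000,0.0000,0.0000)
J_ω[:, 4] = z_4
entry J[5][4] = 1.0000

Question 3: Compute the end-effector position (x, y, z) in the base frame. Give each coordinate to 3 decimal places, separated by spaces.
after link 1: o_1 = (-3.5355, -3.5355, 2.0000)
after link 2: o_2 = (-7.0711, -2.8284, 2.0000)
after link 3: o_3 = (-9.8995, -0.0000, 2.0000)
after link 4: o_4 = (-7.0017, -0.7765, 3.0000)
after link 5: o_5 = (-7.0017, -0.7765, 6.0000)

-7.002 -0.776 6.000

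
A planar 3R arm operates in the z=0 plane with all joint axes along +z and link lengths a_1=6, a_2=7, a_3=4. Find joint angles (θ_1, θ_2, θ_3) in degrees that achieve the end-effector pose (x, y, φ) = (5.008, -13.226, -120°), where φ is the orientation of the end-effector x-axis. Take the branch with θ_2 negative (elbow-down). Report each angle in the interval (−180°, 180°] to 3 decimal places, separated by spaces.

wrist centre = target − a_3·(cos φ, sin φ) = (7.0080, -9.7619)
cos θ_2 = (144.4067−6²−7²)/(2·6·7) = 0.7072; θ_2 = -44.9906° (elbow-down)
β = atan2(-9.7619,7.0080) = -54.3257°; ψ = atan2(-4.9489,10.9506) = -24.3198°
θ_1 = β − ψ = -30.0058°
θ_3 = φ − θ_1 − θ_2 = -45.0036° (wrapped to (-180°,180°])

-30.006 -44.991 -45.004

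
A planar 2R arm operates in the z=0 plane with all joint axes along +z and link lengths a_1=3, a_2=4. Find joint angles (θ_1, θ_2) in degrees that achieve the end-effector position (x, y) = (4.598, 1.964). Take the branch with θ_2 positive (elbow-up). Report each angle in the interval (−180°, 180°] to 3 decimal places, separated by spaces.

-30.002 90.003

cos θ_2 = (24.9989−3²−4²)/(2·3·4) = -0.0000; θ_2 = 90.0026° (elbow-up)
β = atan2(1.9640,4.5980) = 23.1294°; ψ = atan2(4.0000,2.9998) = 53.1318°
θ_1 = β − ψ = -30.0024°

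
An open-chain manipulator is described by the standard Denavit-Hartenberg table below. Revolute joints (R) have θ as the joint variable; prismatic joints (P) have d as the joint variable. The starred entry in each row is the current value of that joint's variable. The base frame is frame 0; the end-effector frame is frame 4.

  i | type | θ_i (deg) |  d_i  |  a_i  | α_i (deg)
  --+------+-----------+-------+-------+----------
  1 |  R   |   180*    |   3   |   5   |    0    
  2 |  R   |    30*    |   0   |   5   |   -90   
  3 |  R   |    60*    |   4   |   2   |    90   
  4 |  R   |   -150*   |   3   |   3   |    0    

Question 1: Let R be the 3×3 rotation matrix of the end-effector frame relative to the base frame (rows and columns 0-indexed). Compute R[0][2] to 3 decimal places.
-0.750

End-effector z-axis (col 2 of R) = (-0.7500,-0.4330,0.5000)
R[0][2] = -0.7500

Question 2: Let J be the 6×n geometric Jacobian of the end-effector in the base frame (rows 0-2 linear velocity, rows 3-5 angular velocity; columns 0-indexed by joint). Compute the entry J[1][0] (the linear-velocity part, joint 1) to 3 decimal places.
axis z_0 = ẑ; lever o_n−o_0 = (-10.0712,-5.8146,5.0179)
cross product → J_v[:, 0] = (5.8146,-10.0712,0.0000)
J_ω[:, 0] = z_0
entry J[1][0] = -10.0712

-10.071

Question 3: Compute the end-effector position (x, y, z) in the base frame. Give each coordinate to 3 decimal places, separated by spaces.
-10.071 -5.815 5.018

after link 1: o_1 = (-5.0000, 0.0000, 3.0000)
after link 2: o_2 = (-9.3301, -2.5000, 3.0000)
after link 3: o_3 = (-8.1962, -6.4641, 1.2679)
after link 4: o_4 = (-10.0712, -5.8146, 5.0179)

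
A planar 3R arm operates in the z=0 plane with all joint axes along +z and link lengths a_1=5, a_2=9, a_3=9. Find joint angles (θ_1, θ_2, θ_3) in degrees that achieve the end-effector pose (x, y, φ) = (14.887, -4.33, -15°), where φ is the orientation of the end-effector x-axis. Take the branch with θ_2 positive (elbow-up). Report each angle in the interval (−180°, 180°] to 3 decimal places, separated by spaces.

-119.994 134.997 -30.002

wrist centre = target − a_3·(cos φ, sin φ) = (6.1937, -2.0006)
cos θ_2 = (42.3640−5²−9²)/(2·5·9) = -0.7071; θ_2 = 134.9967° (elbow-up)
β = atan2(-2.0006,6.1937) = -17.9011°; ψ = atan2(6.3643,-1.3636) = 102.0931°
θ_1 = β − ψ = -119.9942°
θ_3 = φ − θ_1 − θ_2 = -30.0025° (wrapped to (-180°,180°])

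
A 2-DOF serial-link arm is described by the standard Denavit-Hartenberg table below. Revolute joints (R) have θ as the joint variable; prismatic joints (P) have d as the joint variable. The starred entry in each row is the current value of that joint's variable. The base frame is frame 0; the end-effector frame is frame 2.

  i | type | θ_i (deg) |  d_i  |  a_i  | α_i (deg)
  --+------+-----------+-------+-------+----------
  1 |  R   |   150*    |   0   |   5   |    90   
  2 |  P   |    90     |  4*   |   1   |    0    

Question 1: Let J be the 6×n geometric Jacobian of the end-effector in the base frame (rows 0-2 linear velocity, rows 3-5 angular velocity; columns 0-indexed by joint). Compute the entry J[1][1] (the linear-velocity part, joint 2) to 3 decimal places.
prismatic axis z_1 = (0.5000,0.8660,0.0000)
J_v[:, 1] = z_1; J_ω[:, 1] = (0,0,0)
entry J[1][1] = 0.8660

0.866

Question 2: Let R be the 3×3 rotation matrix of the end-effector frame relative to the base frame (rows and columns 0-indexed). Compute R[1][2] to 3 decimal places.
0.866

End-effector z-axis (col 2 of R) = (0.5000,0.8660,0.0000)
R[1][2] = 0.8660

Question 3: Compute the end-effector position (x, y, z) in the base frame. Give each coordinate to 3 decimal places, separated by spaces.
-2.330 5.964 1.000

after link 1: o_1 = (-4.3301, 2.5000, 0.0000)
after link 2: o_2 = (-2.3301, 5.9641, 1.0000)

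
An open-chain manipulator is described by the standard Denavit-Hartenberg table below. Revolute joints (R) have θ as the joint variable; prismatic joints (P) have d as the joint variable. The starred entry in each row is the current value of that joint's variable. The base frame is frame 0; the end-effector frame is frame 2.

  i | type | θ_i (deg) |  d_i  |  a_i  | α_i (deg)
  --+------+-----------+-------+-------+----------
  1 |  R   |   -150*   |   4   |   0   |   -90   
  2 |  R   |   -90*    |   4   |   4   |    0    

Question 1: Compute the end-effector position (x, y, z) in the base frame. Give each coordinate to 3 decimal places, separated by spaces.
2.000 -3.464 8.000

after link 1: o_1 = (0.0000, 0.0000, 4.0000)
after link 2: o_2 = (2.0000, -3.4641, 8.0000)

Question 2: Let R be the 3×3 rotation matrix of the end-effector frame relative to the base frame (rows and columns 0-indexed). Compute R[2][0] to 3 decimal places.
1.000

End-effector x-axis (col 0 of R) = (-0.0000,0.0000,1.0000)
R[2][0] = 1.0000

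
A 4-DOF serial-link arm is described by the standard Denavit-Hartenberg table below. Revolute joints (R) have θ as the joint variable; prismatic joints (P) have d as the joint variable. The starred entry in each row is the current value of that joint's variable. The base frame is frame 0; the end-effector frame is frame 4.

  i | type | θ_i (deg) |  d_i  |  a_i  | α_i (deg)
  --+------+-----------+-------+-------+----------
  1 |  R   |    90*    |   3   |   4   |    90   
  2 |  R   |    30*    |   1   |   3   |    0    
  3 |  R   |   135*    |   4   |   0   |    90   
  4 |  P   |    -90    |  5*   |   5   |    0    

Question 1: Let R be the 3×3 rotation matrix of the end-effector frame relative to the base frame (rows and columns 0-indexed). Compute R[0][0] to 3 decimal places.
-1.000

End-effector x-axis (col 0 of R) = (-1.0000,0.0000,0.0000)
R[0][0] = -1.0000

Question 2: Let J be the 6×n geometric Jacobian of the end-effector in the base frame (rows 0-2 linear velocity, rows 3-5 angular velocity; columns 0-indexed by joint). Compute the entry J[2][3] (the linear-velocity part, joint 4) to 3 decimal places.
prismatic axis z_3 = (0.0000,0.2588,0.9659)
J_v[:, 3] = z_3; J_ω[:, 3] = (0,0,0)
entry J[2][3] = 0.9659

0.966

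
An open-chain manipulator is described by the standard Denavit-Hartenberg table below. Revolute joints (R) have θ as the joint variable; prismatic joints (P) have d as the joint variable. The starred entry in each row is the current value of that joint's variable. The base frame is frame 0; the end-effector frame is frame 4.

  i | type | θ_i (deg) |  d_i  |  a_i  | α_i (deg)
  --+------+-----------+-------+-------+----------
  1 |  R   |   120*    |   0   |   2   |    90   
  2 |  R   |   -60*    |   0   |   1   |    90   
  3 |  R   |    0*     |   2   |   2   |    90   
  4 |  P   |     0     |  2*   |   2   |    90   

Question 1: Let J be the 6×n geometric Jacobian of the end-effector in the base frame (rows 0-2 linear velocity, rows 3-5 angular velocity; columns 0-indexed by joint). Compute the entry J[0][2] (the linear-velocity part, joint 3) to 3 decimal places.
axis z_2 = (0.4330,-0.7500,-0.5000); lever o_n−o_2 = (-1.8660,-0.7679,-4.4641)
cross product → J_v[:, 2] = (2.9641,2.8660,-1.7321)
J_ω[:, 2] = z_2
entry J[0][2] = 2.9641

2.964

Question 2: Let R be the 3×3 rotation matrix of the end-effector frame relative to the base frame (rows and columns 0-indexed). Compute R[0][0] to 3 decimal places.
End-effector x-axis (col 0 of R) = (-0.2500,0.4330,-0.8660)
R[0][0] = -0.2500

-0.250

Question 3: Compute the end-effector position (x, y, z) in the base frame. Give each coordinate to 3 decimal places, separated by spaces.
-3.116 1.397 -5.330

after link 1: o_1 = (-1.0000, 1.7321, 0.0000)
after link 2: o_2 = (-1.2500, 2.1651, -0.8660)
after link 3: o_3 = (-0.8840, 1.5311, -3.5981)
after link 4: o_4 = (-3.1160, 1.3971, -5.3301)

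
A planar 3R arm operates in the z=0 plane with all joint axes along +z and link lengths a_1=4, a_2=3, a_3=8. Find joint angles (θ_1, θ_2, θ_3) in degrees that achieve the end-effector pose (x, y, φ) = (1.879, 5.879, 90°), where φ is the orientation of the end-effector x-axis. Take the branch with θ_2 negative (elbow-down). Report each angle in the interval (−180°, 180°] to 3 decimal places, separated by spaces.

wrist centre = target − a_3·(cos φ, sin φ) = (1.8790, -2.1210)
cos θ_2 = (8.0293−4²−3²)/(2·4·3) = -0.7071; θ_2 = -135.0005° (elbow-down)
β = atan2(-2.1210,1.8790) = -48.4622°; ψ = atan2(-2.1213,1.8787) = -48.4714°
θ_1 = β − ψ = 0.0092°
θ_3 = φ − θ_1 − θ_2 = -135.0087° (wrapped to (-180°,180°])

0.009 -135.001 -135.009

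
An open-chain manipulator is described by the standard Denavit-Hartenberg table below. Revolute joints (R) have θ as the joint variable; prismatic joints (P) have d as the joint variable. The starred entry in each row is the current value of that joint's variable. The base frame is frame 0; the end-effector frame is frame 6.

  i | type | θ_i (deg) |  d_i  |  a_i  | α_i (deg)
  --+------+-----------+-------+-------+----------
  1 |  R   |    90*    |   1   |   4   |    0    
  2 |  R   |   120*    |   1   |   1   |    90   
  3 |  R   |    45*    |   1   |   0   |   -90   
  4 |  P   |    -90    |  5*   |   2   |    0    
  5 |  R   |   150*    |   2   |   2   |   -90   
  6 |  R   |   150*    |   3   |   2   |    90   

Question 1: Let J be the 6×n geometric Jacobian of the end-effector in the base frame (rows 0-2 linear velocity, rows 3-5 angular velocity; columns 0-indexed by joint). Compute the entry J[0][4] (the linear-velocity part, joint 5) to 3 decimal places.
-0.171

axis z_4 = (0.6124,0.3536,0.7071); lever o_n−o_4 = (2.9873,-0.2753,-1.0353)
cross product → J_v[:, 4] = (-0.1714,2.7463,-1.2247)
J_ω[:, 4] = z_4
entry J[0][4] = -0.1714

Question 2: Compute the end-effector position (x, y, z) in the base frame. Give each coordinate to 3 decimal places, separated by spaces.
3.683 7.591 4.500

after link 1: o_1 = (0.0000, 4.0000, 1.0000)
after link 2: o_2 = (-0.8660, 3.5000, 2.0000)
after link 3: o_3 = (-1.3660, 4.3660, 2.0000)
after link 4: o_4 = (0.6958, 7.8658, 5.5355)
after link 5: o_5 = (2.1742, 6.7194, 7.6569)
after link 6: o_6 = (3.6832, 7.5906, 4.5003)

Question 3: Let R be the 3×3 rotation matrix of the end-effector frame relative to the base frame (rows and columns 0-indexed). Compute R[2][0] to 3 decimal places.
End-effector x-axis (col 0 of R) = (-0.4160,0.6258,-0.6597)
R[2][0] = -0.6597

-0.660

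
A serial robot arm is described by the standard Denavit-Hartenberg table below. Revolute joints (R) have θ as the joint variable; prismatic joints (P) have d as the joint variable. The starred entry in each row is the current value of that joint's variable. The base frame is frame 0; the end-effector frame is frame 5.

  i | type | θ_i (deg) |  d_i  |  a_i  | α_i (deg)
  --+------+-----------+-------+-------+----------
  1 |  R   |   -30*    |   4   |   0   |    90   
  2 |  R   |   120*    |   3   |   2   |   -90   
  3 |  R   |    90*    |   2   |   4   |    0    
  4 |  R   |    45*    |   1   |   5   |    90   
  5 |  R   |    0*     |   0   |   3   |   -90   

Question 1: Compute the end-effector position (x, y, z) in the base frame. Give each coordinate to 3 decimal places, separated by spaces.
2.662 6.150 -0.667

after link 1: o_1 = (0.0000, 0.0000, 4.0000)
after link 2: o_2 = (-2.3660, -2.0981, 5.7321)
after link 3: o_3 = (-1.8660, 2.2321, 4.7321)
after link 4: o_4 = (0.6827, 4.8430, 1.1702)
after link 5: o_5 = (2.6619, 6.1498, -0.6669)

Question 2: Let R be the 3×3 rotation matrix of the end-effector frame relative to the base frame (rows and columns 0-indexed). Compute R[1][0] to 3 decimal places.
End-effector x-axis (col 0 of R) = (0.6597,0.4356,-0.6124)
R[1][0] = 0.4356

0.436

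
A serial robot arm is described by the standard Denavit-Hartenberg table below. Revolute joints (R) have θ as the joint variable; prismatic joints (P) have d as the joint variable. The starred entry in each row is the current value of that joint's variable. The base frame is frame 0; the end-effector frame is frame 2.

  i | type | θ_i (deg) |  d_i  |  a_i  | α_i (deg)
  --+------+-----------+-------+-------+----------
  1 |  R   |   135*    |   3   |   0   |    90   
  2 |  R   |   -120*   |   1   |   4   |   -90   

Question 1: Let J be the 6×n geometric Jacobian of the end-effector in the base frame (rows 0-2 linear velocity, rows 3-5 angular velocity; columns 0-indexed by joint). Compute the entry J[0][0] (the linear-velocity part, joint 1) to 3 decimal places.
0.707

axis z_0 = ẑ; lever o_n−o_0 = (2.1213,-0.7071,-0.4641)
cross product → J_v[:, 0] = (0.7071,2.1213,-0.0000)
J_ω[:, 0] = z_0
entry J[0][0] = 0.7071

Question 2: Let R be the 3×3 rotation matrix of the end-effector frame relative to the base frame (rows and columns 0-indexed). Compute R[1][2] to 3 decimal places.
End-effector z-axis (col 2 of R) = (-0.6124,0.6124,-0.5000)
R[1][2] = 0.6124

0.612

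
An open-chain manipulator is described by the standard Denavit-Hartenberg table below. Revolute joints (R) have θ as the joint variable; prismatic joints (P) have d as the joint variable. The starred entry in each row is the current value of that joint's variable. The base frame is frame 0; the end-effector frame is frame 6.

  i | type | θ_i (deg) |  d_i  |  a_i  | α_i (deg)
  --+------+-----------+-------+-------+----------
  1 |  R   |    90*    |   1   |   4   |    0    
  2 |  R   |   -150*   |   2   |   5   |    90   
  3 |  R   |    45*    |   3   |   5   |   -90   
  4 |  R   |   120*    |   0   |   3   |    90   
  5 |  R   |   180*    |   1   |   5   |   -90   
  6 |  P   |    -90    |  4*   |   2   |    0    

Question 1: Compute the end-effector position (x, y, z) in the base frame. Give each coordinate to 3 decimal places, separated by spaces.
4.155 -9.661 6.251

after link 1: o_1 = (0.0000, 4.0000, 1.0000)
after link 2: o_2 = (2.5000, -0.3301, 3.0000)
after link 3: o_3 = (1.6697, -4.8920, 6.5355)
after link 4: o_4 = (3.3894, -2.6744, 5.4749)
after link 5: o_5 = (1.2624, -6.6507, 7.8550)
after link 6: o_6 = (4.1551, -9.6609, 6.2513)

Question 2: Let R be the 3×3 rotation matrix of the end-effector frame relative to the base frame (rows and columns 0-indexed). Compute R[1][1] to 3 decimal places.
End-effector y-axis (col 1 of R) = (-0.5732,-0.7392,0.3536)
R[1][1] = -0.7392

-0.739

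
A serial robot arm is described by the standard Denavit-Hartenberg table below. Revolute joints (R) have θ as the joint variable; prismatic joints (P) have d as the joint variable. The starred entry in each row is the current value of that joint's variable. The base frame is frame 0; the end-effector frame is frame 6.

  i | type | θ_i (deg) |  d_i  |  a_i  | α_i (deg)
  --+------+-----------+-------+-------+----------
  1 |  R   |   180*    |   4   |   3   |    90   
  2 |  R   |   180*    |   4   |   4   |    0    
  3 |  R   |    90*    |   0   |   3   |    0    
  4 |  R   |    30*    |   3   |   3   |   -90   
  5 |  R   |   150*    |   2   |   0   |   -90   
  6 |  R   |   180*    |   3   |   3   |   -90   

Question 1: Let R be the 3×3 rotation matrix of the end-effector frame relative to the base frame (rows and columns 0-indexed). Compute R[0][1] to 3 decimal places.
-0.250

End-effector y-axis (col 1 of R) = (-0.2500,-0.8660,-0.4330)
R[0][1] = -0.2500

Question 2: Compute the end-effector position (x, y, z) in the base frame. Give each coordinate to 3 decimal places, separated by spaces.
-2.781 11.098 -1.549

after link 1: o_1 = (-3.0000, 0.0000, 4.0000)
after link 2: o_2 = (1.0000, 4.0000, 4.0000)
after link 3: o_3 = (1.0000, 4.0000, 1.0000)
after link 4: o_4 = (-0.5000, 7.0000, -1.5981)
after link 5: o_5 = (-2.2321, 7.0000, -0.5981)
after link 6: o_6 = (-2.7811, 11.0981, -1.5490)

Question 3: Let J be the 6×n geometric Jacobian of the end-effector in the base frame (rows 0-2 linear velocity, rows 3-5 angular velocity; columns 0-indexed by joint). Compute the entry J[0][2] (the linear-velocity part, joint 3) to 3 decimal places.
-5.549

axis z_2 = (0.0000,1.0000,0.0000); lever o_n−o_2 = (-3.7811,7.0981,-5.5490)
cross product → J_v[:, 2] = (-5.5490,0.0000,3.7811)
J_ω[:, 2] = z_2
entry J[0][2] = -5.5490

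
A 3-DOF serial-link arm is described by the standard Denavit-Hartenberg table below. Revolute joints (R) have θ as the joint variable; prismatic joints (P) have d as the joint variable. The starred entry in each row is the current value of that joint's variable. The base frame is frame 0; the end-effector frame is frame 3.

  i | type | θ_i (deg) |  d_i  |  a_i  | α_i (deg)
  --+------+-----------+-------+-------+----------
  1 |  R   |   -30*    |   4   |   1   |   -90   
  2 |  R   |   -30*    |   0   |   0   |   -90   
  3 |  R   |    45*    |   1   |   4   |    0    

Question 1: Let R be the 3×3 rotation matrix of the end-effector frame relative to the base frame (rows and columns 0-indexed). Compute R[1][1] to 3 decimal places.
End-effector y-axis (col 1 of R) = (-0.8839,-0.3062,-0.3536)
R[1][1] = -0.3062

-0.306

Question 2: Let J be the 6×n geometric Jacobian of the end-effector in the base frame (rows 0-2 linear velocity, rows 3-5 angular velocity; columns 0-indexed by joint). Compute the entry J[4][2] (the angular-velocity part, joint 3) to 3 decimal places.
axis z_2 = (0.4330,-0.2500,-0.8660); lever o_n−o_2 = (1.1401,-3.9242,0.5482)
cross product → J_v[:, 2] = (-3.5355,-1.2247,-1.4142)
J_ω[:, 2] = z_2
entry J[4][2] = -0.2500

-0.250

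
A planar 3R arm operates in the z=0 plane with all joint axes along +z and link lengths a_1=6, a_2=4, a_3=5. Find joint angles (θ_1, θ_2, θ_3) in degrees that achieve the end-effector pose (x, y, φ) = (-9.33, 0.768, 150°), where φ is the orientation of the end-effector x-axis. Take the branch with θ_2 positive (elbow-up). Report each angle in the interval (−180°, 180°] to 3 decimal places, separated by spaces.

wrist centre = target − a_3·(cos φ, sin φ) = (-4.9999, -1.7320)
cos θ_2 = (27.9986−6²−4²)/(2·6·4) = -0.5000; θ_2 = 120.0020° (elbow-up)
β = atan2(-1.7320,-4.9999) = -160.8935°; ψ = atan2(3.4640,3.9999) = 40.8937°
θ_1 = β − ψ = -201.7871°
θ_3 = φ − θ_1 − θ_2 = -128.2148° (wrapped to (-180°,180°])

158.213 120.002 -128.215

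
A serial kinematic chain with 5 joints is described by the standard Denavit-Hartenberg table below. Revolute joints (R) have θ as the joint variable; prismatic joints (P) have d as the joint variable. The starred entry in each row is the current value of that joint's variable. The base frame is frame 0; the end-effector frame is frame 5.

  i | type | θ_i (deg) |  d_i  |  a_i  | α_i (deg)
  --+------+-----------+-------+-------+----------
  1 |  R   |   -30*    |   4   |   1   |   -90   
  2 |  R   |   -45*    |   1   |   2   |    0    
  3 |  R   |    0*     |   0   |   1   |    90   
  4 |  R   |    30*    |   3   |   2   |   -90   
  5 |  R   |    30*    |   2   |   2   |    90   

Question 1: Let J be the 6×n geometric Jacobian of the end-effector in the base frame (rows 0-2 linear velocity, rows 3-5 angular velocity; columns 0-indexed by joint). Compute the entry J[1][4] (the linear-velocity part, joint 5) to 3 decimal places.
-0.739

axis z_4 = (0.1268,0.9268,-0.3536); lever o_n−o_4 = (2.2176,1.7197,-0.3536)
cross product → J_v[:, 4] = (0.2803,-0.7392,-1.8371)
J_ω[:, 4] = z_4
entry J[1][4] = -0.7392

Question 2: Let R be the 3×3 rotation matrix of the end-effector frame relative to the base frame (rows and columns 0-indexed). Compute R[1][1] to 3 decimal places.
0.927

End-effector y-axis (col 1 of R) = (0.1268,0.9268,-0.3536)
R[1][1] = 0.9268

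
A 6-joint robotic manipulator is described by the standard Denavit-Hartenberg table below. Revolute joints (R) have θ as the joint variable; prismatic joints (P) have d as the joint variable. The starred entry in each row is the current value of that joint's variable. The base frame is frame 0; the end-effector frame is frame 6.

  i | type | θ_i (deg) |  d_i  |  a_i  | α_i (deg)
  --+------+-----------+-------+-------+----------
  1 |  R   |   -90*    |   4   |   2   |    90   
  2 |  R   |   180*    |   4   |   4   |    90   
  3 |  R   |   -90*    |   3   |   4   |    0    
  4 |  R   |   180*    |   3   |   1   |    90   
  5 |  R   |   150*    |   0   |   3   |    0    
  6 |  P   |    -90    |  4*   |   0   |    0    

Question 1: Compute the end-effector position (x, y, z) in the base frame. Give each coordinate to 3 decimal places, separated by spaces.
after link 1: o_1 = (0.0000, -2.0000, 4.0000)
after link 2: o_2 = (-4.0000, 2.0000, 4.0000)
after link 3: o_3 = (0.0000, 2.0000, 7.0000)
after link 4: o_4 = (-1.0000, 2.0000, 10.0000)
after link 5: o_5 = (1.5981, 2.0000, 11.5000)
after link 6: o_6 = (1.5981, 6.0000, 11.5000)

1.598 6.000 11.500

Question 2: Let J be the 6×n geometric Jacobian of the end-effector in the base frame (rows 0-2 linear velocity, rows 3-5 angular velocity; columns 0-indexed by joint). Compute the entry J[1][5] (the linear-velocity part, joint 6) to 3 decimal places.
prismatic axis z_5 = (0.0000,1.0000,0.0000)
J_v[:, 5] = z_5; J_ω[:, 5] = (0,0,0)
entry J[1][5] = 1.0000

1.000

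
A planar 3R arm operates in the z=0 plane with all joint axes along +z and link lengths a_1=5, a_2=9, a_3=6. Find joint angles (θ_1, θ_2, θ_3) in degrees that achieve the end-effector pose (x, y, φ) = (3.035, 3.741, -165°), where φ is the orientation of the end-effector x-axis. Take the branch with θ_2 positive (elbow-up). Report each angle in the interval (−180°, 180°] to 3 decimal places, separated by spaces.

wrist centre = target − a_3·(cos φ, sin φ) = (8.8306, 5.2939)
cos θ_2 = (106.0042−5²−9²)/(2·5·9) = 0.0000; θ_2 = 89.9973° (elbow-up)
β = atan2(5.2939,8.8306) = 30.9427°; ψ = atan2(9.0000,5.0004) = 60.9433°
θ_1 = β − ψ = -30.0007°
θ_3 = φ − θ_1 − θ_2 = 135.0034° (wrapped to (-180°,180°])

-30.001 89.997 135.003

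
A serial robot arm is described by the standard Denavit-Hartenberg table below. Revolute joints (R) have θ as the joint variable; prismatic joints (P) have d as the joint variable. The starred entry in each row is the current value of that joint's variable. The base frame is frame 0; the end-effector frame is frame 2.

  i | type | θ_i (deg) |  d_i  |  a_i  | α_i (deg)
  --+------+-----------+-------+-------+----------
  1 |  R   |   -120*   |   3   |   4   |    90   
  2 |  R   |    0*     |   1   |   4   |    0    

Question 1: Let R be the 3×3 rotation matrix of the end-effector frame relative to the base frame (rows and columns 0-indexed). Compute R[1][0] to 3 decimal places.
-0.866

End-effector x-axis (col 0 of R) = (-0.5000,-0.8660,0.0000)
R[1][0] = -0.8660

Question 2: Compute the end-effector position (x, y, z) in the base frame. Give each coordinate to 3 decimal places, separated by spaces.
-4.866 -6.428 3.000

after link 1: o_1 = (-2.0000, -3.4641, 3.0000)
after link 2: o_2 = (-4.8660, -6.4282, 3.0000)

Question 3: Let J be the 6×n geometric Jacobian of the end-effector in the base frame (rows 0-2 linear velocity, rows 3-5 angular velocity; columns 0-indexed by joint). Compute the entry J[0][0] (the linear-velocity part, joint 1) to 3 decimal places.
6.428

axis z_0 = ẑ; lever o_n−o_0 = (-4.8660,-6.4282,3.0000)
cross product → J_v[:, 0] = (6.4282,-4.8660,0.0000)
J_ω[:, 0] = z_0
entry J[0][0] = 6.4282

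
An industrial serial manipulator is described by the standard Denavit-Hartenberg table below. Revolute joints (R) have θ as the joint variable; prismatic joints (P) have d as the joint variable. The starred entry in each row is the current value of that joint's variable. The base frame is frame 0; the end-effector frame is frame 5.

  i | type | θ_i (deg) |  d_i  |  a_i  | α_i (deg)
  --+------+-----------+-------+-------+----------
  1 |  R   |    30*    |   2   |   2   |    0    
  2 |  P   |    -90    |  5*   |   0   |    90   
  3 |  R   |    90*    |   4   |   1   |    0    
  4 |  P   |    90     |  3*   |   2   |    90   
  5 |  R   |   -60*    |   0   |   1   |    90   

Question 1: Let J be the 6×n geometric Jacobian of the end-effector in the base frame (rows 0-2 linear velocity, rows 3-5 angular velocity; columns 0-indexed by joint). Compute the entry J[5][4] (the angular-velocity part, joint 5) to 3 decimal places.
axis z_4 = (0.0000,-0.0000,1.0000); lever o_n−o_4 = (0.5000,0.8660,0.0000)
cross product → J_v[:, 4] = (-0.8660,0.5000,0.0000)
J_ω[:, 4] = z_4
entry J[5][4] = 1.0000

1.000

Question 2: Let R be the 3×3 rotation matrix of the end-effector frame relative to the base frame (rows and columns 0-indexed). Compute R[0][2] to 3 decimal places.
End-effector z-axis (col 2 of R) = (0.8660,-0.5000,-0.0000)
R[0][2] = 0.8660

0.866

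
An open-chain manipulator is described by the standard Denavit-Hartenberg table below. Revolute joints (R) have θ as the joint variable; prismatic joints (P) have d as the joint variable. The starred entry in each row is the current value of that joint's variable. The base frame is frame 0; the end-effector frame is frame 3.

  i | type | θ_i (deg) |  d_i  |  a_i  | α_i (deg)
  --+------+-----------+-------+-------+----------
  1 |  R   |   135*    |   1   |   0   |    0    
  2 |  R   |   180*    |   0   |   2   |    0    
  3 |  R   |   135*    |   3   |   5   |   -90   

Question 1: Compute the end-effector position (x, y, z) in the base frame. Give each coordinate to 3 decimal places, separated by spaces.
1.414 3.586 4.000

after link 1: o_1 = (0.0000, 0.0000, 1.0000)
after link 2: o_2 = (1.4142, -1.4142, 1.0000)
after link 3: o_3 = (1.4142, 3.5858, 4.0000)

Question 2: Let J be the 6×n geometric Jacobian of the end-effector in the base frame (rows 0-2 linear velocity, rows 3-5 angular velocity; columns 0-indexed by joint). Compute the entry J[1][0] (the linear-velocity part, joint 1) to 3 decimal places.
axis z_0 = ẑ; lever o_n−o_0 = (1.4142,3.5858,4.0000)
cross product → J_v[:, 0] = (-3.5858,1.4142,0.0000)
J_ω[:, 0] = z_0
entry J[1][0] = 1.4142

1.414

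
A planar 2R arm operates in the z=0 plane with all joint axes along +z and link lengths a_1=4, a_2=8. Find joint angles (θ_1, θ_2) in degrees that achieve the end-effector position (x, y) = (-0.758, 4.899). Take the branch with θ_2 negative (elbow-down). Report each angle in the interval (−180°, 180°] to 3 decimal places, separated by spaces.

cos θ_2 = (24.5748−4²−8²)/(2·4·8) = -0.8660; θ_2 = -149.9993° (elbow-down)
β = atan2(4.8990,-0.7580) = 98.7954°; ψ = atan2(-4.0001,-2.9282) = -126.2050°
θ_1 = β − ψ = 225.0004°

-135.000 -149.999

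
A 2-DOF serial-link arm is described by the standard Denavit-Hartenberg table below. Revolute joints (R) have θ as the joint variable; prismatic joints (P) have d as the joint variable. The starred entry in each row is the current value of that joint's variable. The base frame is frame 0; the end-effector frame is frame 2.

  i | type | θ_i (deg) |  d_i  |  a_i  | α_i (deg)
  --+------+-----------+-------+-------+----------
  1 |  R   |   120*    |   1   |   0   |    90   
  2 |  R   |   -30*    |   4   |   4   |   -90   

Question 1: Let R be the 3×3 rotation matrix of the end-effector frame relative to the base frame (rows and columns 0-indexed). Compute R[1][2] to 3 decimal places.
0.433

End-effector z-axis (col 2 of R) = (-0.2500,0.4330,0.8660)
R[1][2] = 0.4330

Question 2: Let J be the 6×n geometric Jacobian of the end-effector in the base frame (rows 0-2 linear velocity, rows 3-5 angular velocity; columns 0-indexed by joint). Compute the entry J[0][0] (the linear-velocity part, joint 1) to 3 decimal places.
-5.000

axis z_0 = ẑ; lever o_n−o_0 = (1.7321,5.0000,-1.0000)
cross product → J_v[:, 0] = (-5.0000,1.7321,0.0000)
J_ω[:, 0] = z_0
entry J[0][0] = -5.0000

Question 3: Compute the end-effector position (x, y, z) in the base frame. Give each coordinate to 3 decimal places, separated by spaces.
1.732 5.000 -1.000

after link 1: o_1 = (0.0000, 0.0000, 1.0000)
after link 2: o_2 = (1.7321, 5.0000, -1.0000)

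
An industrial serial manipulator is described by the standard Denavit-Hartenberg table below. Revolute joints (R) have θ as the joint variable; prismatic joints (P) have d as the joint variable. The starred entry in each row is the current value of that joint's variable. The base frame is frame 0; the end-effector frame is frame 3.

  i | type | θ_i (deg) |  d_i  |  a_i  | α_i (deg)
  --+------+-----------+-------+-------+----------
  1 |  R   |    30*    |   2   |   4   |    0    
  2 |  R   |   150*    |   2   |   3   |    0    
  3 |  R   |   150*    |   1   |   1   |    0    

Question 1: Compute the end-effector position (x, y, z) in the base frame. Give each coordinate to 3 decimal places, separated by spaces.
after link 1: o_1 = (3.4641, 2.0000, 2.0000)
after link 2: o_2 = (0.4641, 2.0000, 4.0000)
after link 3: o_3 = (1.3301, 1.5000, 5.0000)

1.330 1.500 5.000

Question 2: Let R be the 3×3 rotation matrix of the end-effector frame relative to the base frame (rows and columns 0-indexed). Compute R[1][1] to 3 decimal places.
0.866

End-effector y-axis (col 1 of R) = (0.5000,0.8660,0.0000)
R[1][1] = 0.8660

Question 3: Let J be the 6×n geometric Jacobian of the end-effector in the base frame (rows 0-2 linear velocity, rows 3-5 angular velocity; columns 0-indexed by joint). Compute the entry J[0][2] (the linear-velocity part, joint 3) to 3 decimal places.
0.500

axis z_2 = (0.0000,0.0000,1.0000); lever o_n−o_2 = (0.8660,-0.5000,1.0000)
cross product → J_v[:, 2] = (0.5000,0.8660,-0.0000)
J_ω[:, 2] = z_2
entry J[0][2] = 0.5000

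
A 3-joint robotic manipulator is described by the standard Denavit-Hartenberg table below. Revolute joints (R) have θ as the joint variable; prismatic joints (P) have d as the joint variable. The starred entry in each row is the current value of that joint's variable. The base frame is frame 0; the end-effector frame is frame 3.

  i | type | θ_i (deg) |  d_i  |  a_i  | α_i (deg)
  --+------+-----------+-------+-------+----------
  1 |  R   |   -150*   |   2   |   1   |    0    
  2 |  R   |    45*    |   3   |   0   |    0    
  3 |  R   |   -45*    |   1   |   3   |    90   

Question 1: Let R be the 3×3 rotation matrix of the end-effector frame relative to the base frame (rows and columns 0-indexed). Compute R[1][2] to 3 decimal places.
End-effector z-axis (col 2 of R) = (-0.5000,0.8660,0.0000)
R[1][2] = 0.8660

0.866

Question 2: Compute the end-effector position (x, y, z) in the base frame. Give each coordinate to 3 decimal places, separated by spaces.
-3.464 -2.000 6.000

after link 1: o_1 = (-0.8660, -0.5000, 2.0000)
after link 2: o_2 = (-0.8660, -0.5000, 5.0000)
after link 3: o_3 = (-3.4641, -2.0000, 6.0000)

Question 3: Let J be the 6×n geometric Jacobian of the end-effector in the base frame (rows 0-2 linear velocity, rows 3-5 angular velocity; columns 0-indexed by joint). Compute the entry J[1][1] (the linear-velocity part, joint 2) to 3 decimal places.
axis z_1 = (0.0000,0.0000,1.0000); lever o_n−o_1 = (-2.5981,-1.5000,4.0000)
cross product → J_v[:, 1] = (1.5000,-2.5981,0.0000)
J_ω[:, 1] = z_1
entry J[1][1] = -2.5981

-2.598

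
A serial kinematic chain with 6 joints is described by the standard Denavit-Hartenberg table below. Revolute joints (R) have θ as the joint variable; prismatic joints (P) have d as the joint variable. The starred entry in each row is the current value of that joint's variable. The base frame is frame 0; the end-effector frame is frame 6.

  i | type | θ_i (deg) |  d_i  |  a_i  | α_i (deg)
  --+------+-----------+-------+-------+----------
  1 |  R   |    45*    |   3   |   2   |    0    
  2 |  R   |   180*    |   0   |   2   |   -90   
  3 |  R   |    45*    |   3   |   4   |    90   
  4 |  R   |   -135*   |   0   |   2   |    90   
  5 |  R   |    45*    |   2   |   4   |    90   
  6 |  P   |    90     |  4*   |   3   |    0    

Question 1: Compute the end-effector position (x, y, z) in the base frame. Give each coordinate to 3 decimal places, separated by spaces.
3.268 1.682 6.500

after link 1: o_1 = (1.4142, 1.4142, 3.0000)
after link 2: o_2 = (-0.0000, 0.0000, 3.0000)
after link 3: o_3 = (0.1213, -4.1213, 0.1716)
after link 4: o_4 = (-0.1716, -2.4142, 1.1716)
after link 5: o_5 = (-0.2929, -1.7071, 5.5858)
after link 6: o_6 = (3.2678, 1.6820, 6.5000)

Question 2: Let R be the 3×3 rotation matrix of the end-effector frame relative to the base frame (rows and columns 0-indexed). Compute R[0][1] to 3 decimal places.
End-effector y-axis (col 1 of R) = (0.4571,-0.2500,-0.8536)
R[0][1] = 0.4571

0.457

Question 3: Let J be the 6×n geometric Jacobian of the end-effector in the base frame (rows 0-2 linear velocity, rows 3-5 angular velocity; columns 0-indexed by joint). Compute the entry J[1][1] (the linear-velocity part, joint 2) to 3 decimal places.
axis z_1 = (0.0000,0.0000,1.0000); lever o_n−o_1 = (1.8536,0.2678,3.5000)
cross product → J_v[:, 1] = (-0.2678,1.8536,0.0000)
J_ω[:, 1] = z_1
entry J[1][1] = 1.8536

1.854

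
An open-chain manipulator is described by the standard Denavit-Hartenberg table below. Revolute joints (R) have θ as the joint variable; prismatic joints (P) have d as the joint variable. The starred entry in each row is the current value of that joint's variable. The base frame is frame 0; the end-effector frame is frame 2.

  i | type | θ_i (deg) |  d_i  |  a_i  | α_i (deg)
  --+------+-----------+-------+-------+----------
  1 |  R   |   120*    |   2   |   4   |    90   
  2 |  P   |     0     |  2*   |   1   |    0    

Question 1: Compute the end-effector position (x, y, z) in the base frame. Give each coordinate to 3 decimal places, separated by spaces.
after link 1: o_1 = (-2.0000, 3.4641, 2.0000)
after link 2: o_2 = (-0.7679, 5.3301, 2.0000)

-0.768 5.330 2.000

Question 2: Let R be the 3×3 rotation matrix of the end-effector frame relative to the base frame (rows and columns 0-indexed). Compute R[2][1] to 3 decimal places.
1.000

End-effector y-axis (col 1 of R) = (-0.0000,-0.0000,1.0000)
R[2][1] = 1.0000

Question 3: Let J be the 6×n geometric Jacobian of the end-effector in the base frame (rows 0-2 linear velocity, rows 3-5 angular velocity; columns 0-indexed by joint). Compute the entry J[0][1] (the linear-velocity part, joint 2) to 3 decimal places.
0.866

prismatic axis z_1 = (0.8660,0.5000,0.0000)
J_v[:, 1] = z_1; J_ω[:, 1] = (0,0,0)
entry J[0][1] = 0.8660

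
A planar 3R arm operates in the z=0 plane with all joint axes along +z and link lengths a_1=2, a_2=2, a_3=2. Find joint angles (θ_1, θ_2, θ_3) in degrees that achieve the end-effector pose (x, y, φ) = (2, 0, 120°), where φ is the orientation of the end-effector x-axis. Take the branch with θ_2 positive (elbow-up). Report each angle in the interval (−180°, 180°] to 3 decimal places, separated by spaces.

wrist centre = target − a_3·(cos φ, sin φ) = (3.0000, -1.7321)
cos θ_2 = (12.0000−2²−2²)/(2·2·2) = 0.5000; θ_2 = 60.0000° (elbow-up)
β = atan2(-1.7321,3.0000) = -30.0000°; ψ = atan2(1.7321,3.0000) = 30.0000°
θ_1 = β − ψ = -60.0000°
θ_3 = φ − θ_1 − θ_2 = 120.0000° (wrapped to (-180°,180°])

-60.000 60.000 120.000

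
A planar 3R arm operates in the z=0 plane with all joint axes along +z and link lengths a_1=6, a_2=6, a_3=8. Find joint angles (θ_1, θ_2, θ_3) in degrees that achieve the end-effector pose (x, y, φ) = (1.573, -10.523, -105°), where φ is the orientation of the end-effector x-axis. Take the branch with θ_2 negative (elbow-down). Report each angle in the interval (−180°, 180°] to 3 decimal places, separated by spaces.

30.001 -134.997 -0.003

wrist centre = target − a_3·(cos φ, sin φ) = (3.6436, -2.7956)
cos θ_2 = (21.0908−6²−6²)/(2·6·6) = -0.7071; θ_2 = -134.9972° (elbow-down)
β = atan2(-2.7956,3.6436) = -37.4980°; ψ = atan2(-4.2428,1.7576) = -67.4986°
θ_1 = β − ψ = 30.0006°
θ_3 = φ − θ_1 − θ_2 = -0.0034° (wrapped to (-180°,180°])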